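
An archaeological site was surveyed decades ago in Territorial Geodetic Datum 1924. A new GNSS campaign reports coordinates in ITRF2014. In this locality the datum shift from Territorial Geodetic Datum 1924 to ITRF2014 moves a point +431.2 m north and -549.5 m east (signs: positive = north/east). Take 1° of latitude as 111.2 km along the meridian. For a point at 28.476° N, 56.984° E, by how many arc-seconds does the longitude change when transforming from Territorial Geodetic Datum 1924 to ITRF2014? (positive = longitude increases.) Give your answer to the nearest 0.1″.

Δλ = -20.2″

At latitude 28.476°, cos φ = 0.879017.
1° of longitude at this latitude = 111.2 × cos φ = 97.75 km, so Δλ = -549.5 / 97746.7 = -0.0056217° = -20.238″.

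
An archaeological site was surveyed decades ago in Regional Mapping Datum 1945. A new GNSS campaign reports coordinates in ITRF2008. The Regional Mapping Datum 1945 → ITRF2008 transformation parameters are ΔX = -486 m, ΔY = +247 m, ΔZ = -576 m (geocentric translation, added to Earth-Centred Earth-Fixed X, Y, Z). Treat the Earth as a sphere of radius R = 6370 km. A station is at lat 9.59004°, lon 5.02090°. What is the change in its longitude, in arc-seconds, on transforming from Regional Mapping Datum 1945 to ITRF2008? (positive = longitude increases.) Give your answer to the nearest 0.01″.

Δλ = 9.48″

sin φ = 0.166597, cos φ = 0.986025, sin λ = 0.087519, cos λ = 0.996163.
East component: ΔE = −sin λ·ΔX + cos λ·ΔY = −(0.087519)(-486) + (0.996163)(247) = 288.59 m.
1° of latitude spans πR/180 = 111177 m; at latitude φ, 1° of longitude spans that × cos φ = 109623.8 m, so Δλ = 288.59 / 109623.8 × 3600 = 9.477″.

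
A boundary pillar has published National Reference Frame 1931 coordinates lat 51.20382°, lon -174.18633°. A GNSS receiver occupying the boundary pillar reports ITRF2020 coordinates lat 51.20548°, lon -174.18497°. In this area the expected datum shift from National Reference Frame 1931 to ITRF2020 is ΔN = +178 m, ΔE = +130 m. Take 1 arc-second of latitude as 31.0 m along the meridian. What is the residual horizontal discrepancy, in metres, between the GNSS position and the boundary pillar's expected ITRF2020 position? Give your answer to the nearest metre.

Observed coordinate differences: Δφ = +0.00166°, Δλ = +0.00136°.
Converting to metres (1° lat = 111600 m, cos φ = 0.626552): observed ΔN = 185.3 m, observed ΔE = 95.1 m.
Subtracting the expected shift leaves a residual of 185.3 − (178) = 7.3 m north and 95.1 − (130) = -34.9 m east.
Residual distance = √(7.3² + (-34.9)²) = 35.7 m.

36 m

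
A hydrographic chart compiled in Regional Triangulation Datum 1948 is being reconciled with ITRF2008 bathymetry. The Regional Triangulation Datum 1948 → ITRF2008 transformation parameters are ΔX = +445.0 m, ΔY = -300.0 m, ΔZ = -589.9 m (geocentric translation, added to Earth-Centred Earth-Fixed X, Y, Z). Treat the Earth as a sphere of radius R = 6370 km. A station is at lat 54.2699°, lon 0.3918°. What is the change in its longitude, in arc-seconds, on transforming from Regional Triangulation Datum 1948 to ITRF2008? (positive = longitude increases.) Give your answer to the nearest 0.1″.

Δλ = -16.8″

sin φ = 0.811777, cos φ = 0.583968, sin λ = 0.006838, cos λ = 0.999977.
East component: ΔE = −sin λ·ΔX + cos λ·ΔY = −(0.006838)(445.0) + (0.999977)(-300.0) = -303.04 m.
1° of latitude spans πR/180 = 111177 m; at latitude φ, 1° of longitude spans that × cos φ = 64924.1 m, so Δλ = -303.04 / 64924.1 × 3600 = -16.803″.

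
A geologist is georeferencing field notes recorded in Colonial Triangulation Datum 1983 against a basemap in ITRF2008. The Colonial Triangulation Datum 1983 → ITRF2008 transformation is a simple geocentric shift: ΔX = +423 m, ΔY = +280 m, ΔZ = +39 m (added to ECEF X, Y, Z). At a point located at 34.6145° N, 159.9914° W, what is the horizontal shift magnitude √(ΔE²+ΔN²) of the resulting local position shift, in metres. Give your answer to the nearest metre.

334 m

At φ = 34.6145°, λ = -159.9914°: sin φ = 0.568052, cos φ = 0.822993, sin λ = -0.342161, cos λ = -0.939641.
ΔE = −sin λ·ΔX + cos λ·ΔY = −(-0.342161)·(423) + (-0.939641)·(280) = -118.37 m.
ΔN = −sin φ cos λ·ΔX − sin φ sin λ·ΔY + cos φ·ΔZ = −(0.568052)(-0.939641)(423) − (0.568052)(-0.342161)(280) + (0.822993)(39) = 312.30 m.
Horizontal magnitude = √(ΔE² + ΔN²) = √((-118.37)² + 312.30²) = 333.98 m.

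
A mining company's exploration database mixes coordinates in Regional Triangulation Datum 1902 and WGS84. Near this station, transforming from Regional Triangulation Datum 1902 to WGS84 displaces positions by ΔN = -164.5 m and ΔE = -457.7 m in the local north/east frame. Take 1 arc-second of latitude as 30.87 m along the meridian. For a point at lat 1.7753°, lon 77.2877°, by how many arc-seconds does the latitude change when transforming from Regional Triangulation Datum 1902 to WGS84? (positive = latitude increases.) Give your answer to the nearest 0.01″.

Δφ = -5.33″

1″ of latitude = 30.87 m, so Δφ = -164.5 / 30.87 = -5.329″.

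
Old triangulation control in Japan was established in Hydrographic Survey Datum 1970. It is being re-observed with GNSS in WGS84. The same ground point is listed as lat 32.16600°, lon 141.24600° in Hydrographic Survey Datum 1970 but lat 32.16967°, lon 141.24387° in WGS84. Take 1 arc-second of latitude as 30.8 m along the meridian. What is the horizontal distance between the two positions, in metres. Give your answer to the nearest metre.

453 m

Δφ = 32.16967° − 32.16600° = +0.00367°; Δλ = 141.24387° − 141.24600° = -0.00213°.
1° of latitude = 3600 × 30.80 = 110880 m.
ΔN = Δφ × 110880 = 406.9 m; ΔE = Δλ × 110880 × cos(32.16600°) = -0.00213 × 110880 × 0.846509 = -199.9 m.
Distance = √(ΔE² + ΔN²) = √((-199.9)² + 406.9²) = 453.4 m.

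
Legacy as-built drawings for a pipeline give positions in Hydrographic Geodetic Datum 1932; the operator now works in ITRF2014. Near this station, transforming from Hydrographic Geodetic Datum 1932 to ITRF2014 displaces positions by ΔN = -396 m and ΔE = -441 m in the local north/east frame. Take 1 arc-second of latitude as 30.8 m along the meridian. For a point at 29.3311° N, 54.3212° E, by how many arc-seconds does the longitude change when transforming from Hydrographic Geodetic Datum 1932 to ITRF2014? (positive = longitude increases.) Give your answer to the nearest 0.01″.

At latitude 29.3311°, cos φ = 0.871804.
1″ of longitude at this latitude = 30.80 × cos φ = 26.8515 m, so Δλ = -441.0 / 26.8515 = -16.424″.

Δλ = -16.42″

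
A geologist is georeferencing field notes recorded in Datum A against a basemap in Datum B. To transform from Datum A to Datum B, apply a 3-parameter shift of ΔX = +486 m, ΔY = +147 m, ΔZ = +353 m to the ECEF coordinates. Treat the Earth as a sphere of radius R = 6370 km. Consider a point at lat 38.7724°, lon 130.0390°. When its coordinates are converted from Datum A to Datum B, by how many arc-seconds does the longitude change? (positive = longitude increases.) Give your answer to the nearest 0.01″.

sin φ = 0.626228, cos φ = 0.779640, sin λ = 0.765607, cos λ = -0.643309.
East component: ΔE = −sin λ·ΔX + cos λ·ΔY = −(0.765607)(486) + (-0.643309)(147) = -466.65 m.
1° of latitude spans πR/180 = 111177 m; at latitude φ, 1° of longitude spans that × cos φ = 86678.4 m, so Δλ = -466.65 / 86678.4 × 3600 = -19.381″.

Δλ = -19.38″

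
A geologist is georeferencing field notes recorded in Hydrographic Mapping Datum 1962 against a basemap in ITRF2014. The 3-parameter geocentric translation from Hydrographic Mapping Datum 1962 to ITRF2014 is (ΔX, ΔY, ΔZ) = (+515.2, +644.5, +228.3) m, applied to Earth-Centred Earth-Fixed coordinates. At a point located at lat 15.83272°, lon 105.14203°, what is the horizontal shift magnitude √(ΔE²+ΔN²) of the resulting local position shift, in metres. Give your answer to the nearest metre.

671 m

The local east axis at (φ, λ) is (−sin λ, cos λ, 0), so ΔE = −sin(105.14203°)·515.2 + cos(105.14203°)·644.5 = -665.66 m.
The local north axis is (−sin φ cos λ, −sin φ sin λ, cos φ), giving ΔN = 36.717 − 169.734 + 219.639 = 86.62 m.
Horizontal magnitude = √(ΔE² + ΔN²) = √((-665.66)² + 86.62²) = 671.28 m.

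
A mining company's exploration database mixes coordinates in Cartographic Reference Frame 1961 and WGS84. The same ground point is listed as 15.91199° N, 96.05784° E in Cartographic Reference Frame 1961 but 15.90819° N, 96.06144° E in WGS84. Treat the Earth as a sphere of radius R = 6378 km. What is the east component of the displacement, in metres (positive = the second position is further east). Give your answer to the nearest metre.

Δφ = 15.90819° − 15.91199° = -0.00380°; Δλ = 96.06144° − 96.05784° = +0.00360°.
1° along a meridian = πR/180 = 111317 m.
ΔN = Δφ × 111317 = -423.0 m; ΔE = Δλ × 111317 × cos(15.91199°) = +0.00360 × 111317 × 0.961684 = 385.4 m.

ΔE = 385 m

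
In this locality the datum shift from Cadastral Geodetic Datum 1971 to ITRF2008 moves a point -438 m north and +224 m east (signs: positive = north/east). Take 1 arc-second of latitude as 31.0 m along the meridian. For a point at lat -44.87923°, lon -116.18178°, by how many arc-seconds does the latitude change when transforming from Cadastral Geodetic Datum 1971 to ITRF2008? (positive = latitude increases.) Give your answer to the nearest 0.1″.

Δφ = -14.1″

1″ of latitude = 31.00 m, so Δφ = -438.0 / 31.00 = -14.129″.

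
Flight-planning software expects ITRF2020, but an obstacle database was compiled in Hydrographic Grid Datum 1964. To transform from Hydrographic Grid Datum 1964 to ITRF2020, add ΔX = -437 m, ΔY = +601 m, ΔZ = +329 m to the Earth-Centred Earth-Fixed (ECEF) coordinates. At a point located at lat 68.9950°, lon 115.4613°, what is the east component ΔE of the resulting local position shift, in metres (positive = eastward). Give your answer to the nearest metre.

ΔE = 136 m

The local east axis at (φ, λ) is (−sin λ, cos λ, 0), so ΔE = −sin(115.4613°)·(-437) + cos(115.4613°)·601 = 136.19 m.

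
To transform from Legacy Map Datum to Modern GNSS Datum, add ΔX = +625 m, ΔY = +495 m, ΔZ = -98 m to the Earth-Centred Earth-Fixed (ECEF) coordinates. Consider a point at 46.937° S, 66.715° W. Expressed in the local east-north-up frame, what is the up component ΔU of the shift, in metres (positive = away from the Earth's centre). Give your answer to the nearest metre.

At φ = -46.937°, λ = -66.715°: sin φ = -0.730603, cos φ = 0.682802, sin λ = -0.918550, cos λ = 0.395305.
ΔU = cos φ cos λ·ΔX + cos φ sin λ·ΔY + sin φ·ΔZ = (0.682802)(0.395305)(625) + (0.682802)(-0.918550)(495) + (-0.730603)(-98) = -70.16 m.

ΔU = -70 m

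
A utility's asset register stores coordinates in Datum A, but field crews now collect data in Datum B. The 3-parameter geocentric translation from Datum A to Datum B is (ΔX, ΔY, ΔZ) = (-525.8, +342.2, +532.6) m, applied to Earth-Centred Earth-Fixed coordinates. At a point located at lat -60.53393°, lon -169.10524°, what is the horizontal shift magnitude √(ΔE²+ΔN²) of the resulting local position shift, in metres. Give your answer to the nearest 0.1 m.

At φ = -60.53393°, λ = -169.10524°: sin φ = -0.870647, cos φ = 0.491908, sin λ = -0.189006, cos λ = -0.981976.
ΔE = −sin λ·ΔX + cos λ·ΔY = −(-0.189006)·(-525.8) + (-0.981976)·(342.2) = -435.41 m.
ΔN = −sin φ cos λ·ΔX − sin φ sin λ·ΔY + cos φ·ΔZ = −(-0.870647)(-0.981976)(-525.8) − (-0.870647)(-0.189006)(342.2) + (0.491908)(532.6) = 655.21 m.
Horizontal magnitude = √(ΔE² + ΔN²) = √((-435.41)² + 655.21²) = 786.69 m.

786.7 m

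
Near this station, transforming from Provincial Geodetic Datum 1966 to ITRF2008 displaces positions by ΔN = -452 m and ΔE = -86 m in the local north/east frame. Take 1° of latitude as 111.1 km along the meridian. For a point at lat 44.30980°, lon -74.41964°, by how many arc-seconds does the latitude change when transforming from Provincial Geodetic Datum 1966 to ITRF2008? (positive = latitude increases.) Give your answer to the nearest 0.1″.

Δφ = -14.6″

1° of latitude = 111.1 km, so Δφ = -452.0 / 111100 = -0.0040684° = -14.646″.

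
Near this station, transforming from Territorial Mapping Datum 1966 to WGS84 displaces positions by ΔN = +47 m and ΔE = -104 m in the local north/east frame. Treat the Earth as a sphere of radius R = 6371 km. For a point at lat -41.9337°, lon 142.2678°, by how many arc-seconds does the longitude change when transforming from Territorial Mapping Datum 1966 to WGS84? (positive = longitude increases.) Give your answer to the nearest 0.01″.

Δλ = -4.53″

At latitude -41.9337°, cos φ = 0.743919.
One radian of longitude at latitude φ spans R cos φ, so Δλ = ΔE / (R cos φ) = -104.0 / (6371000 × 0.743919) = -2.1943e-05 rad = -4.526″.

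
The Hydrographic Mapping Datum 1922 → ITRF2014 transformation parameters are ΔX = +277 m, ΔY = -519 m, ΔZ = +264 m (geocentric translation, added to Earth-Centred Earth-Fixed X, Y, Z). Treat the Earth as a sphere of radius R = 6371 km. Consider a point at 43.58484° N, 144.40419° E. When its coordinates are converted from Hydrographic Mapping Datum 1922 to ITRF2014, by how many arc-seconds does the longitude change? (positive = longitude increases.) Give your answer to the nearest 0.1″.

Δλ = 11.7″

sin φ = 0.689428, cos φ = 0.724354, sin λ = 0.582064, cos λ = -0.813143.
East component: ΔE = −sin λ·ΔX + cos λ·ΔY = −(0.582064)(277) + (-0.813143)(-519) = 260.79 m.
1° of latitude spans πR/180 = 111195 m; at latitude φ, 1° of longitude spans that × cos φ = 80544.5 m, so Δλ = 260.79 / 80544.5 × 3600 = 11.656″.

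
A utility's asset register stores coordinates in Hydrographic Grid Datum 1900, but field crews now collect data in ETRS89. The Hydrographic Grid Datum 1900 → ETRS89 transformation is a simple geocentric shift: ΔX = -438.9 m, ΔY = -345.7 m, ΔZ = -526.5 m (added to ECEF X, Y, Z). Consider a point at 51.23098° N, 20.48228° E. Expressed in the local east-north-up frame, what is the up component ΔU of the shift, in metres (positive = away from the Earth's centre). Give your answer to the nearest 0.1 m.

The local up (radial) axis is (cos φ cos λ, cos φ sin λ, sin φ), giving ΔU = -257.457 − 75.747 − 410.500 = -743.70 m.

ΔU = -743.7 m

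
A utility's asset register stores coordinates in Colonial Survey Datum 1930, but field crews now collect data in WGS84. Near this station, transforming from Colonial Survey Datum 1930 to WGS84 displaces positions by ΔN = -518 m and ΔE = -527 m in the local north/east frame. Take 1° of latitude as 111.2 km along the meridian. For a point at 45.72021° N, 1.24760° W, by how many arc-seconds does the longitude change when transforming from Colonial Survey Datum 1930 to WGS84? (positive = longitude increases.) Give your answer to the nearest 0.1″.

At latitude 45.72021°, cos φ = 0.698163.
1° of longitude at this latitude = 111.2 × cos φ = 77.64 km, so Δλ = -527.0 / 77635.7 = -0.0067881° = -24.437″.

Δλ = -24.4″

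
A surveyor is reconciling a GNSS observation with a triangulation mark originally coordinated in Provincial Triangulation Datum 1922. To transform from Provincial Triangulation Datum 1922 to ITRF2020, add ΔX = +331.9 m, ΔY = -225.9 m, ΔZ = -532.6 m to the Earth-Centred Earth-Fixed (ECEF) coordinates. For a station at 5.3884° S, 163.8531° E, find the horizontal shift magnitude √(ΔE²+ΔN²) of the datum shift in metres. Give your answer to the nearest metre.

The local east axis at (φ, λ) is (−sin λ, cos λ, 0), so ΔE = −sin(163.8531°)·331.9 + cos(163.8531°)·(-225.9) = 124.69 m.
The local north axis is (−sin φ cos λ, −sin φ sin λ, cos φ), giving ΔN = -29.938 − 5.900 − 530.246 = -566.08 m.
Horizontal magnitude = √(ΔE² + ΔN²) = √(124.69² + (-566.08)²) = 579.65 m.

580 m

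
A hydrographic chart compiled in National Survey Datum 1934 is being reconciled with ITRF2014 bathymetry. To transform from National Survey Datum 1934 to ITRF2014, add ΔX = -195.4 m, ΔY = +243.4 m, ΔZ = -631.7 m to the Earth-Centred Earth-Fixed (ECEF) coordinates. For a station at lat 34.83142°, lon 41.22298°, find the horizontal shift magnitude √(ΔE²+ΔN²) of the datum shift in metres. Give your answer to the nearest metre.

612 m

The local east axis at (φ, λ) is (−sin λ, cos λ, 0), so ΔE = −sin(41.22298°)·(-195.4) + cos(41.22298°)·243.4 = 311.84 m.
The local north axis is (−sin φ cos λ, −sin φ sin λ, cos φ), giving ΔN = 83.944 − 91.614 − 518.522 = -526.19 m.
Horizontal magnitude = √(ΔE² + ΔN²) = √(311.84² + (-526.19)²) = 611.66 m.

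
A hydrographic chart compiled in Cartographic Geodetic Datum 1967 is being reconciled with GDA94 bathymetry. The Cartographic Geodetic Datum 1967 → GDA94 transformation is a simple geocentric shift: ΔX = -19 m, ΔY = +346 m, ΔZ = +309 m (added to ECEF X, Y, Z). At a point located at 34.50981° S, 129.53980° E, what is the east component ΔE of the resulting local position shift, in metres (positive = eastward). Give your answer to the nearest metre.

At φ = -34.50981°, λ = 129.53980°: sin φ = -0.566547, cos φ = 0.824029, sin λ = 0.771183, cos λ = -0.636614.
ΔE = −sin λ·ΔX + cos λ·ΔY = −(0.771183)·(-19) + (-0.636614)·(346) = -205.62 m.

ΔE = -206 m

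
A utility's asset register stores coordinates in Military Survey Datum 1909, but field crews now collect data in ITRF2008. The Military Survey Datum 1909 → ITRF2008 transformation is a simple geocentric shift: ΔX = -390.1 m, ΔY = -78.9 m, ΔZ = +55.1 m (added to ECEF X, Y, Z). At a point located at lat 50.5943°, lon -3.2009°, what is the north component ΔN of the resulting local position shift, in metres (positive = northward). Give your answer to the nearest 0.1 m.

The local north axis is (−sin φ cos λ, −sin φ sin λ, cos φ), giving ΔN = 300.948 − 3.404 + 34.978 = 332.52 m.

ΔN = 332.5 m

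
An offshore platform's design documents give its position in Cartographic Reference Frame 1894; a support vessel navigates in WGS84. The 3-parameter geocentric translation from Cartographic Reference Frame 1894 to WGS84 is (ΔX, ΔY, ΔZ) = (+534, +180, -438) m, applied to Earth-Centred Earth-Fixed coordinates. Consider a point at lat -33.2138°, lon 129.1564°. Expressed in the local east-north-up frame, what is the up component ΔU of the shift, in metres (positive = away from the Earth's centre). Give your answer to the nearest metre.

ΔU = 75 m

The local up (radial) axis is (cos φ cos λ, cos φ sin λ, sin φ), giving ΔU = -282.103 + 116.774 + 239.921 = 74.59 m.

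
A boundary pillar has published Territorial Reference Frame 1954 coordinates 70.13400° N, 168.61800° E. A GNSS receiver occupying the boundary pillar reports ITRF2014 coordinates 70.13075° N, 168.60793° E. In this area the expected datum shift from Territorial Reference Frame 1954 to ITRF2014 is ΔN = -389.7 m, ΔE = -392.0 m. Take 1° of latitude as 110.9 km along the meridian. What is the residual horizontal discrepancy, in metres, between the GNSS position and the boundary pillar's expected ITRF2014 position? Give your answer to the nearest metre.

Observed coordinate differences: Δφ = -0.00325°, Δλ = -0.01007°.
Converting to metres (1° lat = 110900 m, cos φ = 0.339822): observed ΔN = -360.4 m, observed ΔE = -379.5 m.
Subtracting the expected shift leaves a residual of -360.4 − (-389.7) = 29.3 m north and -379.5 − (-392.0) = 12.5 m east.
Residual distance = √(29.3² + 12.5²) = 31.8 m.

32 m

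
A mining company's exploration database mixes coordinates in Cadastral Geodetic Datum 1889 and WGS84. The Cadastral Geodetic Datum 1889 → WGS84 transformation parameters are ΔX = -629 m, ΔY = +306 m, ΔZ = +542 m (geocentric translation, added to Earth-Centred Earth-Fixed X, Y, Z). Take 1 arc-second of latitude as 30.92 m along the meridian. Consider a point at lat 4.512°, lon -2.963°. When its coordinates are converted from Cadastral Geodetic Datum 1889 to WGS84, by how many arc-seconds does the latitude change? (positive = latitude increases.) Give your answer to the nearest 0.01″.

sin φ = 0.078668, cos φ = 0.996901, sin λ = -0.051691, cos λ = 0.998663.
North component: ΔN = −sin φ cos λ·ΔX − sin φ sin λ·ΔY + cos φ·ΔZ = −(0.078668)(0.998663)(-629) − (0.078668)(-0.051691)(306) + (0.996901)(542) = 590.98 m.
1° of latitude spans 3600 × 30.92 = 111312 m, so Δφ = 590.98 / 111312 × 3600 = 19.113″.

Δφ = 19.11″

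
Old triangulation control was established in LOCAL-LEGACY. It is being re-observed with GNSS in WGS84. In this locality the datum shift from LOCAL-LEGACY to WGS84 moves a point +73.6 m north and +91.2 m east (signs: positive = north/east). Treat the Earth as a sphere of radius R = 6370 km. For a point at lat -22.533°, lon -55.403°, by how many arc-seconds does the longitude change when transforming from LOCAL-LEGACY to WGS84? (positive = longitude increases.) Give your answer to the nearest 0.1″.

At latitude -22.533°, cos φ = 0.923659.
One radian of longitude at latitude φ spans R cos φ, so Δλ = ΔE / (R cos φ) = 91.2 / (6370000 × 0.923659) = 1.5500e-05 rad = 3.197″.

Δλ = 3.2″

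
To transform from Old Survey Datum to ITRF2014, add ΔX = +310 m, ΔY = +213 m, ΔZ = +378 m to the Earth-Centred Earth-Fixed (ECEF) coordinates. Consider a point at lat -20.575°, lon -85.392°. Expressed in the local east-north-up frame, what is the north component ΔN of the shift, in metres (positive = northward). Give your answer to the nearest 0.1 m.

ΔN = 288.0 m

At φ = -20.575°, λ = -85.392°: sin φ = -0.351433, cos φ = 0.936213, sin λ = -0.996768, cos λ = 0.080338.
ΔN = −sin φ cos λ·ΔX − sin φ sin λ·ΔY + cos φ·ΔZ = −(-0.351433)(0.080338)(310) − (-0.351433)(-0.996768)(213) + (0.936213)(378) = 288.03 m.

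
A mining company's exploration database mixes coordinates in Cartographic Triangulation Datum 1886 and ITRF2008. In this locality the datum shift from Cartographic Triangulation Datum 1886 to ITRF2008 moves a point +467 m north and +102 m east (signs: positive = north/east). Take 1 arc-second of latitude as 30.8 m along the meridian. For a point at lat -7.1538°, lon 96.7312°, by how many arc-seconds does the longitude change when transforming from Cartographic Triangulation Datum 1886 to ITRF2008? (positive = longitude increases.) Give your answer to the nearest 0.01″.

Δλ = 3.34″

At latitude -7.1538°, cos φ = 0.992215.
1″ of longitude at this latitude = 30.80 × cos φ = 30.5602 m, so Δλ = 102.0 / 30.5602 = 3.338″.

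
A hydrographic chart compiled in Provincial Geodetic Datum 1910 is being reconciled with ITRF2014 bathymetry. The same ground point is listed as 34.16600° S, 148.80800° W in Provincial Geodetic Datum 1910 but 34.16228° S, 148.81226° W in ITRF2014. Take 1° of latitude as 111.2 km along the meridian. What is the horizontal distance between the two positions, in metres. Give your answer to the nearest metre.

570 m

Δφ = -34.16228° − -34.16600° = +0.00372°; Δλ = -148.81226° − -148.80800° = -0.00426°.
ΔN = Δφ × 111200 = 413.7 m; ΔE = Δλ × 111200 × cos(-34.16600°) = -0.00426 × 111200 × 0.827414 = -392.0 m.
Distance = √(ΔE² + ΔN²) = √((-392.0)² + 413.7²) = 569.9 m.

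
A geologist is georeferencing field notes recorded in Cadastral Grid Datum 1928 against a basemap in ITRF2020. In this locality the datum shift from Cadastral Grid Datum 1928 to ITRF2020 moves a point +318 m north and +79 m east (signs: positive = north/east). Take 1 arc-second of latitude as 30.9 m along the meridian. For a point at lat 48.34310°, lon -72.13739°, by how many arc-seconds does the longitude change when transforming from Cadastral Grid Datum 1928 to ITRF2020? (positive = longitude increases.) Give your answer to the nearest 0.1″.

At latitude 48.34310°, cos φ = 0.664669.
1″ of longitude at this latitude = 30.90 × cos φ = 20.5383 m, so Δλ = 79.0 / 20.5383 = 3.846″.

Δλ = 3.8″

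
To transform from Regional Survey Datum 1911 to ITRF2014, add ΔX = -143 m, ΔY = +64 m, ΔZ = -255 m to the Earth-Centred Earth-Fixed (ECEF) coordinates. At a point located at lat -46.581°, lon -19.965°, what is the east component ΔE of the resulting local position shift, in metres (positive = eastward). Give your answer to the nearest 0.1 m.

ΔE = 11.3 m

The local east axis at (φ, λ) is (−sin λ, cos λ, 0), so ΔE = −sin(-19.965°)·(-143) + cos(-19.965°)·64 = 11.33 m.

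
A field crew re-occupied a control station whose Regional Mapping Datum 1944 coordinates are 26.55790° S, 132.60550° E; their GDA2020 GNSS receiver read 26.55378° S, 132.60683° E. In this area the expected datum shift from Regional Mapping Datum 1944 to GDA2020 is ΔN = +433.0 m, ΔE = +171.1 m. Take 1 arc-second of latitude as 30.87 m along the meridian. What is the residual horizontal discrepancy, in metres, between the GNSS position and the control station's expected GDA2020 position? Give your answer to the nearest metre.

46 m

Observed coordinate differences: Δφ = +0.00412°, Δλ = +0.00133°.
Converting to metres (1° lat = 111132 m, cos φ = 0.894483): observed ΔN = 457.9 m, observed ΔE = 132.2 m.
Subtracting the expected shift leaves a residual of 457.9 − (433.0) = 24.9 m north and 132.2 − (171.1) = -38.9 m east.
Residual distance = √(24.9² + (-38.9)²) = 46.2 m.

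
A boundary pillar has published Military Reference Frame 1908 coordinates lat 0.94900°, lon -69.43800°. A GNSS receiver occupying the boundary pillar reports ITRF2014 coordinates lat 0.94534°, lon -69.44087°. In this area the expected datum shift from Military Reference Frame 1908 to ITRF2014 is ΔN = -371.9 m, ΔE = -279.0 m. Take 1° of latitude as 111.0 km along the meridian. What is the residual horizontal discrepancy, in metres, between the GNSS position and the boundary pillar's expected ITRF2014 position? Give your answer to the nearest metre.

Observed coordinate differences: Δφ = -0.00366°, Δλ = -0.00287°.
Converting to metres (1° lat = 111000 m, cos φ = 0.999863): observed ΔN = -406.3 m, observed ΔE = -318.5 m.
Subtracting the expected shift leaves a residual of -406.3 − (-371.9) = -34.4 m north and -318.5 − (-279.0) = -39.5 m east.
Residual distance = √((-34.4)² + (-39.5)²) = 52.4 m.

52 m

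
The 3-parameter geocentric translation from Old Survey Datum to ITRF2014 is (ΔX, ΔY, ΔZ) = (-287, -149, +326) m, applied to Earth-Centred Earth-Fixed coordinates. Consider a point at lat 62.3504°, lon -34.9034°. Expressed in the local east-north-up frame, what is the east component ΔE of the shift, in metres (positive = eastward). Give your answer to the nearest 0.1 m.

The local east axis at (φ, λ) is (−sin λ, cos λ, 0), so ΔE = −sin(-34.9034°)·(-287) + cos(-34.9034°)·(-149) = -286.42 m.

ΔE = -286.4 m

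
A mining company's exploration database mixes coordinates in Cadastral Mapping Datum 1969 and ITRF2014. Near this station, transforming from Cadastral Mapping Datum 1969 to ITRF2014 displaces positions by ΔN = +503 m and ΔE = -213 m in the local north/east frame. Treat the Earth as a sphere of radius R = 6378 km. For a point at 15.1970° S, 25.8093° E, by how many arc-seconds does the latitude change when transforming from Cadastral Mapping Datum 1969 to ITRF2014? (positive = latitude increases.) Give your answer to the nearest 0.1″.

Δφ = 16.3″

On a sphere of radius R, 1 rad of latitude = R, so Δφ = ΔN / R = 503.0 / 6378000 = 7.8865e-05 rad = 16.267″.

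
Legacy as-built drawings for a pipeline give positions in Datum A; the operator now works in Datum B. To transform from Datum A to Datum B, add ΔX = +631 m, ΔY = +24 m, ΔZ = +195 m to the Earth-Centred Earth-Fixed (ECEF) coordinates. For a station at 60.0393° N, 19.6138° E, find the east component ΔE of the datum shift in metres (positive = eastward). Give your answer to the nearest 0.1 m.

ΔE = -189.2 m

The local east axis at (φ, λ) is (−sin λ, cos λ, 0), so ΔE = −sin(19.6138°)·631 + cos(19.6138°)·24 = -189.21 m.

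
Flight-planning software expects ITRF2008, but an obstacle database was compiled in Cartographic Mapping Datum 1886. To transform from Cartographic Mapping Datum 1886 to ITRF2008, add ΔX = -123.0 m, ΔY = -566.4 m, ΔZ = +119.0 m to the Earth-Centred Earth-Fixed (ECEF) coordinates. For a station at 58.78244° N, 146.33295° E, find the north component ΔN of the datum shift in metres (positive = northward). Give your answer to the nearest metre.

ΔN = 243 m

The local north axis is (−sin φ cos λ, −sin φ sin λ, cos φ), giving ΔN = -87.547 + 268.528 + 61.676 = 242.66 m.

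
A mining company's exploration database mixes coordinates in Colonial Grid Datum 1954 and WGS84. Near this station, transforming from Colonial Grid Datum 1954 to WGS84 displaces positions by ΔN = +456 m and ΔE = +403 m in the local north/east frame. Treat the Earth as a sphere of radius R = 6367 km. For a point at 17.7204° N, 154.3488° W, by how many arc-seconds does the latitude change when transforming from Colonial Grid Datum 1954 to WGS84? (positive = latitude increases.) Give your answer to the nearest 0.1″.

On a sphere of radius R, 1 rad of latitude = R, so Δφ = ΔN / R = 456.0 / 6367000 = 7.1619e-05 rad = 14.773″.

Δφ = 14.8″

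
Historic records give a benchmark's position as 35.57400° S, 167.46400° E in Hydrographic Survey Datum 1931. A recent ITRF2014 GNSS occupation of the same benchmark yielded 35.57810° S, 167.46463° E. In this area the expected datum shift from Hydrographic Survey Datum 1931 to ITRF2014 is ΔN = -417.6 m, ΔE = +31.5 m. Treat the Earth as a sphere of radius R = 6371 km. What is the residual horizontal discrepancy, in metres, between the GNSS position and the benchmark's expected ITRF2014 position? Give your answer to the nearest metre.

Observed coordinate differences: Δφ = -0.00410°, Δλ = +0.00063°.
Converting to metres (1° lat = 111195 m, cos φ = 0.813365): observed ΔN = -455.9 m, observed ΔE = 57.0 m.
Subtracting the expected shift leaves a residual of -455.9 − (-417.6) = -38.3 m north and 57.0 − (31.5) = 25.5 m east.
Residual distance = √((-38.3)² + 25.5²) = 46.0 m.

46 m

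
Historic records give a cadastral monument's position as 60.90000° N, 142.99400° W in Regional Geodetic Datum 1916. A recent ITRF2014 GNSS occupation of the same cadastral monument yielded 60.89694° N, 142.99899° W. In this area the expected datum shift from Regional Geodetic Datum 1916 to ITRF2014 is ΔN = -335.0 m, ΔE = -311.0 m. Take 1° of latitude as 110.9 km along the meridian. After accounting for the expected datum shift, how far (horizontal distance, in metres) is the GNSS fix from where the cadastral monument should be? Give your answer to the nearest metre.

42 m

Observed coordinate differences: Δφ = -0.00306°, Δλ = -0.00499°.
Converting to metres (1° lat = 110900 m, cos φ = 0.486335): observed ΔN = -339.4 m, observed ΔE = -269.1 m.
Subtracting the expected shift leaves a residual of -339.4 − (-335.0) = -4.4 m north and -269.1 − (-311.0) = 41.9 m east.
Residual distance = √((-4.4)² + 41.9²) = 42.1 m.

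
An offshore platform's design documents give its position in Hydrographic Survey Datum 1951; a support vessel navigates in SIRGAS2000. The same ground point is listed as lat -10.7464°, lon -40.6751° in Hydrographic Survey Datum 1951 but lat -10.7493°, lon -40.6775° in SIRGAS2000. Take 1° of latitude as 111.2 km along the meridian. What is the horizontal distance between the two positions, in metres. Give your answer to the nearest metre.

416 m

Δφ = -10.7493° − -10.7464° = -0.0029°; Δλ = -40.6775° − -40.6751° = -0.0024°.
ΔN = Δφ × 111200 = -322.5 m; ΔE = Δλ × 111200 × cos(-10.7464°) = -0.0024 × 111200 × 0.982462 = -262.2 m.
Distance = √(ΔE² + ΔN²) = √((-262.2)² + (-322.5)²) = 415.6 m.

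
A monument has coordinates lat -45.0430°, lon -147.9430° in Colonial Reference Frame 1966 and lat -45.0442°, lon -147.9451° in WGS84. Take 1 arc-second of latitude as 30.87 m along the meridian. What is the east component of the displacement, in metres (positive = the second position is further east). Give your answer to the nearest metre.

ΔE = -165 m

Δφ = -45.0442° − -45.0430° = -0.0012°; Δλ = -147.9451° − -147.9430° = -0.0021°.
1° of latitude = 3600 × 30.87 = 111132 m.
ΔN = Δφ × 111132 = -133.4 m; ΔE = Δλ × 111132 × cos(-45.0430°) = -0.0021 × 111132 × 0.706576 = -164.9 m.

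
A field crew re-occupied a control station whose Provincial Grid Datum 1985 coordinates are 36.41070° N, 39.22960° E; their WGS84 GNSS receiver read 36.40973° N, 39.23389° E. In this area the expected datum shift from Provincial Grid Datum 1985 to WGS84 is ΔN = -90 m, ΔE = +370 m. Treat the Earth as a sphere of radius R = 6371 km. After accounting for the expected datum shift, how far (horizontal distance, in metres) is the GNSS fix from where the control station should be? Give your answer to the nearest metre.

Observed coordinate differences: Δφ = -0.00097°, Δλ = +0.00429°.
Converting to metres (1° lat = 111195 m, cos φ = 0.804783): observed ΔN = -107.9 m, observed ΔE = 383.9 m.
Subtracting the expected shift leaves a residual of -107.9 − (-90) = -17.9 m north and 383.9 − (370) = 13.9 m east.
Residual distance = √((-17.9)² + 13.9²) = 22.6 m.

23 m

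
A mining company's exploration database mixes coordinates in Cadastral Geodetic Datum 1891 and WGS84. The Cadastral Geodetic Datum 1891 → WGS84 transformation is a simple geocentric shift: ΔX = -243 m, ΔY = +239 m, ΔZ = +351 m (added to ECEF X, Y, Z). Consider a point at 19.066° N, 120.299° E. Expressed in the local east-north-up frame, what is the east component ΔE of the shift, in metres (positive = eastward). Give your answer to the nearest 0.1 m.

At φ = 19.066°, λ = 120.299°: sin φ = 0.326657, cos φ = 0.945143, sin λ = 0.863404, cos λ = -0.504513.
ΔE = −sin λ·ΔX + cos λ·ΔY = −(0.863404)·(-243) + (-0.504513)·(239) = 89.23 m.

ΔE = 89.2 m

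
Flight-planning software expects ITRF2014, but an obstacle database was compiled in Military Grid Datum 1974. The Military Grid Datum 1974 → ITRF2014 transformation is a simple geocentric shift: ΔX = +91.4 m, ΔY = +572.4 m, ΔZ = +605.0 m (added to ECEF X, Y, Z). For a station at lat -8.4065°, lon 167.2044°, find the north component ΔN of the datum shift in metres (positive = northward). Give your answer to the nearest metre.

ΔN = 604 m

The local north axis is (−sin φ cos λ, −sin φ sin λ, cos φ), giving ΔN = -13.030 + 18.533 + 598.500 = 604.00 m.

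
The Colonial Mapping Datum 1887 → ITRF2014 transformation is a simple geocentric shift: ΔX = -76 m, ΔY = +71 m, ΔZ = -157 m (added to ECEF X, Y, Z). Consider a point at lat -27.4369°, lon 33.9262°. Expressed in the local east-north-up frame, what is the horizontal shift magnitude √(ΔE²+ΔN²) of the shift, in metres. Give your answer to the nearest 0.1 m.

181.1 m

The local east axis at (φ, λ) is (−sin λ, cos λ, 0), so ΔE = −sin(33.9262°)·(-76) + cos(33.9262°)·71 = 101.33 m.
The local north axis is (−sin φ cos λ, −sin φ sin λ, cos φ), giving ΔN = -29.057 + 18.259 − 139.340 = -150.14 m.
Horizontal magnitude = √(ΔE² + ΔN²) = √(101.33² + (-150.14)²) = 181.13 m.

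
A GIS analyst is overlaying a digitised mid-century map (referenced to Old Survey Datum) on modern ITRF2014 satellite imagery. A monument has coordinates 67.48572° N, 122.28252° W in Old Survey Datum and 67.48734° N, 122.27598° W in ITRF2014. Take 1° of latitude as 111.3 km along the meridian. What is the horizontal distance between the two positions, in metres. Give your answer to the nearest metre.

Δφ = 67.48734° − 67.48572° = +0.00162°; Δλ = -122.27598° − -122.28252° = +0.00654°.
ΔN = Δφ × 111300 = 180.3 m; ΔE = Δλ × 111300 × cos(67.48572°) = +0.00654 × 111300 × 0.382914 = 278.7 m.
Distance = √(ΔE² + ΔN²) = √(278.7² + 180.3²) = 332.0 m.

332 m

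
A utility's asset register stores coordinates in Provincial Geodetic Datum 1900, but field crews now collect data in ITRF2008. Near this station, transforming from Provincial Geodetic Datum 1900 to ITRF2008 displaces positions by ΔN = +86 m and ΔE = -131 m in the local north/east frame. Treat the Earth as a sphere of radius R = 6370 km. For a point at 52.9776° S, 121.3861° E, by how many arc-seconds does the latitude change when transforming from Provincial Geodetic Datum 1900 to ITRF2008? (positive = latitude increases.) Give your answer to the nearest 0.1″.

On a sphere of radius R, 1 rad of latitude = R, so Δφ = ΔN / R = 86.0 / 6370000 = 1.3501e-05 rad = 2.785″.

Δφ = 2.8″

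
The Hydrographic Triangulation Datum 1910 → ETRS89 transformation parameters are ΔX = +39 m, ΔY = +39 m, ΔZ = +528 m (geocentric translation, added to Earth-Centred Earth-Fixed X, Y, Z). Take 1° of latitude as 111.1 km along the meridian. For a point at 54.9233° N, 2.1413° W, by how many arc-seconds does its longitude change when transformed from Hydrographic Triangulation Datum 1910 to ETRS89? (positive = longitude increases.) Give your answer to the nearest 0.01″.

sin φ = 0.818383, cos φ = 0.574672, sin λ = -0.037364, cos λ = 0.999302.
East component: ΔE = −sin λ·ΔX + cos λ·ΔY = −(-0.037364)(39) + (0.999302)(39) = 40.43 m.
1° of latitude spans 111100 m; at latitude φ, 1° of longitude spans that × cos φ = 63846.1 m, so Δλ = 40.43 / 63846.1 × 3600 = 2.280″.

Δλ = 2.28″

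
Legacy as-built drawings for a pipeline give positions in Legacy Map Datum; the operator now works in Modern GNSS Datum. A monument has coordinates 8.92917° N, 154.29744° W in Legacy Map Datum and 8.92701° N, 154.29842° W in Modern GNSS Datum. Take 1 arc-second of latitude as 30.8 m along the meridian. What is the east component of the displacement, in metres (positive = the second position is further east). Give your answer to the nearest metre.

ΔE = -107 m

Δφ = 8.92701° − 8.92917° = -0.00216°; Δλ = -154.29842° − -154.29744° = -0.00098°.
1° of latitude = 3600 × 30.80 = 110880 m.
ΔN = Δφ × 110880 = -239.5 m; ΔE = Δλ × 110880 × cos(8.92917°) = -0.00098 × 110880 × 0.987881 = -107.3 m.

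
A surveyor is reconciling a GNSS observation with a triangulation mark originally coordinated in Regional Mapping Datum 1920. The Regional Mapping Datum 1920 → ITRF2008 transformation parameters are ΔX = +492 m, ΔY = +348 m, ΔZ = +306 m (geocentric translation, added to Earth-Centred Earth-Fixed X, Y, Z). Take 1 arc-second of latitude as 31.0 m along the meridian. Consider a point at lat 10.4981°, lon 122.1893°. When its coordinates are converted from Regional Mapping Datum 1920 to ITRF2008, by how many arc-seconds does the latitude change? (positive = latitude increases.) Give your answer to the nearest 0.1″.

Δφ = 9.5″

sin φ = 0.182203, cos φ = 0.983261, sin λ = 0.846293, cos λ = -0.532718.
North component: ΔN = −sin φ cos λ·ΔX − sin φ sin λ·ΔY + cos φ·ΔZ = −(0.182203)(-0.532718)(492) − (0.182203)(0.846293)(348) + (0.983261)(306) = 294.97 m.
1° of latitude spans 3600 × 31.00 = 111600 m, so Δφ = 294.97 / 111600 × 3600 = 9.515″.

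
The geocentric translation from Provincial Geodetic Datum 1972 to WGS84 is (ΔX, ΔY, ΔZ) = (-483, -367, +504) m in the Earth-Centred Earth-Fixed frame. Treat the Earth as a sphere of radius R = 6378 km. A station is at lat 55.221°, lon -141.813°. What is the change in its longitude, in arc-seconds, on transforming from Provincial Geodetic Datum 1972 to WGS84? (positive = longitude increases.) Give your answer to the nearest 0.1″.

Δλ = -0.6″

sin φ = 0.821358, cos φ = 0.570413, sin λ = -0.618230, cos λ = -0.785997.
East component: ΔE = −sin λ·ΔX + cos λ·ΔY = −(-0.618230)(-483) + (-0.785997)(-367) = -10.14 m.
1° of latitude spans πR/180 = 111317 m; at latitude φ, 1° of longitude spans that × cos φ = 63496.7 m, so Δλ = -10.14 / 63496.7 × 3600 = -0.575″.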